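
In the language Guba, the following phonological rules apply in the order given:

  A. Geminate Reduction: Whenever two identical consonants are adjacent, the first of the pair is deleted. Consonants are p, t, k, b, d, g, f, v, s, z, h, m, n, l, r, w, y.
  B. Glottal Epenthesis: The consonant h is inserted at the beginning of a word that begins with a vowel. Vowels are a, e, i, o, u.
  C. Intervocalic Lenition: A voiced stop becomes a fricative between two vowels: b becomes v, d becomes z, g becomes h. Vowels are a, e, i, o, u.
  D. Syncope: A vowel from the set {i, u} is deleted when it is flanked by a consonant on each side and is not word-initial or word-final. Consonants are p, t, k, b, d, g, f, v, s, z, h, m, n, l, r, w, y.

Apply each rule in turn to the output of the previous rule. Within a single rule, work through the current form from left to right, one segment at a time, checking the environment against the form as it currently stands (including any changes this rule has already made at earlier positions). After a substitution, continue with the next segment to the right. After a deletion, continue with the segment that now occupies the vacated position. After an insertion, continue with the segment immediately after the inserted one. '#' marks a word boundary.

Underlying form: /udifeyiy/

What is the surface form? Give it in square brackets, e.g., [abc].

[hzfeyy]

A Geminate Reduction: no change — [udifeyiy]
B Glottal Epenthesis: [udifeyiy] → [hudifeyiy]
C Intervocalic Lenition: [hudifeyiy] → [huzifeyiy]
D Syncope: [huzifeyiy] → [hzfeyy]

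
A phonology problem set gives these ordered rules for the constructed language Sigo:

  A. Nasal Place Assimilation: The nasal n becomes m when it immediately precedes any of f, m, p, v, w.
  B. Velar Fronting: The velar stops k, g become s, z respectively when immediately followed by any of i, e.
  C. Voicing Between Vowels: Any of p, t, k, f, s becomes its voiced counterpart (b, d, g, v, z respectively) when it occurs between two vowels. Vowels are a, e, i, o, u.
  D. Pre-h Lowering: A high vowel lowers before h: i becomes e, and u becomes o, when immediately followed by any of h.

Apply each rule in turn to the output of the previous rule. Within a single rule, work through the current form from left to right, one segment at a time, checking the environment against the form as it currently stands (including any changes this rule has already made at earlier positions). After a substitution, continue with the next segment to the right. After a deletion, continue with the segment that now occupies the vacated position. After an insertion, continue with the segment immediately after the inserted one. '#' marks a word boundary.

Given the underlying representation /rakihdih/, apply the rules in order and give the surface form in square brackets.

[razehdeh]

A Nasal Place Assimilation: no change — [rakihdih]
B Velar Fronting: [rakihdih] → [rasihdih]
C Voicing Between Vowels: [rasihdih] → [razihdih]
D Pre-h Lowering: [razihdih] → [razehdeh]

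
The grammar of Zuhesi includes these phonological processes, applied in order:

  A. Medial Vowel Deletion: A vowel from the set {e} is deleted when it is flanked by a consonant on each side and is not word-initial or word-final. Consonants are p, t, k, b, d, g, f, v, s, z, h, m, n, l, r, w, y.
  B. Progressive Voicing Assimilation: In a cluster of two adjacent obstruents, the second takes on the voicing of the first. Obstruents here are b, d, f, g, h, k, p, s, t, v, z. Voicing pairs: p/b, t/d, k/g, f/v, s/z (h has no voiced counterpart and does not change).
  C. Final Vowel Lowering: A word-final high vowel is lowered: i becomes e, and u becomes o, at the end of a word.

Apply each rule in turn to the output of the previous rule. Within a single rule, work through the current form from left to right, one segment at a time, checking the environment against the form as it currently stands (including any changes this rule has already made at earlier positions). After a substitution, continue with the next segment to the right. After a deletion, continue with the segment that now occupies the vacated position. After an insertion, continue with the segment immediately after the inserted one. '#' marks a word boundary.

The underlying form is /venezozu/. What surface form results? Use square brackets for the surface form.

A Medial Vowel Deletion: [venezozu] → [vnzozu]
B Progressive Voicing Assimilation: no change — [vnzozu]
C Final Vowel Lowering: [vnzozu] → [vnzozo]

[vnzozo]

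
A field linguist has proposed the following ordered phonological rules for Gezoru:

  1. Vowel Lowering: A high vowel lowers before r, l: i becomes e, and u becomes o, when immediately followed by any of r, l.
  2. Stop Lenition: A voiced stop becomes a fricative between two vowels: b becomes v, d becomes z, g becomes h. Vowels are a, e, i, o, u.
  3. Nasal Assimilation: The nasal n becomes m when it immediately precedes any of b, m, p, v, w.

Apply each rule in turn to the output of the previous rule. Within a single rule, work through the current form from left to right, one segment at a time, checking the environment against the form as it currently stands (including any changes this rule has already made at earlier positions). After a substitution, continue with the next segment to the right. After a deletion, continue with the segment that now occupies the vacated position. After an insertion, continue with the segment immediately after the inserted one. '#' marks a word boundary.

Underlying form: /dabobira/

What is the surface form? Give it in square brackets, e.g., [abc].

1 Vowel Lowering: [dabobira] → [dabobera]
2 Stop Lenition: [dabobera] → [davovera]
3 Nasal Assimilation: no change — [davovera]

[davovera]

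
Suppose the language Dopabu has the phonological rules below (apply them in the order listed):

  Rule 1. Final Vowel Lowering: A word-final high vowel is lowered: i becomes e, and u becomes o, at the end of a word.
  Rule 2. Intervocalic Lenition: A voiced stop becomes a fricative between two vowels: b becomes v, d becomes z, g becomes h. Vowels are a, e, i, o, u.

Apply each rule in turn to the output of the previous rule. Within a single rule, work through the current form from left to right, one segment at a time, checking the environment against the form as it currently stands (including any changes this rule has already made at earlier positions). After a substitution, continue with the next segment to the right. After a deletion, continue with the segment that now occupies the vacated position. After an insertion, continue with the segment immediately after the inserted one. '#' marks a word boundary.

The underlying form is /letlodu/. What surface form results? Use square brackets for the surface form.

Rule 1 Final Vowel Lowering: [letlodu] → [letlodo]
Rule 2 Intervocalic Lenition: [letlodo] → [letlozo]

[letlozo]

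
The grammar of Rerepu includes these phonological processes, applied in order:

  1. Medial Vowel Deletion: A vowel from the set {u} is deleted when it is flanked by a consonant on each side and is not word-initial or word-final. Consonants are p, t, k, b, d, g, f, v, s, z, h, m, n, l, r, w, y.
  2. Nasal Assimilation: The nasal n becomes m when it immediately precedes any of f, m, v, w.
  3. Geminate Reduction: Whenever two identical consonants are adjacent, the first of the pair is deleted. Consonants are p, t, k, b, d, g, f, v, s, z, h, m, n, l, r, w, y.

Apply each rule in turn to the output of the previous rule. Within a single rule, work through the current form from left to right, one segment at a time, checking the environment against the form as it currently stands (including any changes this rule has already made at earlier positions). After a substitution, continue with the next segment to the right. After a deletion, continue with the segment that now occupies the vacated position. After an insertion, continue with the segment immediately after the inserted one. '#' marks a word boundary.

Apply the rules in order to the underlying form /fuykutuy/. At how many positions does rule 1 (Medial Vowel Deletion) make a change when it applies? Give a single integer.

3

1 Medial Vowel Deletion: [fuykutuy] → [fykty]
2 Nasal Assimilation: no change — [fykty]
3 Geminate Reduction: no change — [fykty]
Rule 1 changed 3 position(s).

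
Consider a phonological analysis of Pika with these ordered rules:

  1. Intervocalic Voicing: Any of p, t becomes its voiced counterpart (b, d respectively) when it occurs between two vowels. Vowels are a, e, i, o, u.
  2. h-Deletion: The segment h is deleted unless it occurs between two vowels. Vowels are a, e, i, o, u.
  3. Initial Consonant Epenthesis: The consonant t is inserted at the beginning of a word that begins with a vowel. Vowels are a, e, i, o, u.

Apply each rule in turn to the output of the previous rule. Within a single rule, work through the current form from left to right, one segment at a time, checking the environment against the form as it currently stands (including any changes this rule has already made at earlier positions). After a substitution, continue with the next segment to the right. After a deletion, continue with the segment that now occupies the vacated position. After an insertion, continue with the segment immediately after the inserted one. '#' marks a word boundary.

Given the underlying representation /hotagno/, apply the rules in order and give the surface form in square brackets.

1 Intervocalic Voicing: [hotagno] → [hodagno]
2 h-Deletion: [hodagno] → [odagno]
3 Initial Consonant Epenthesis: [odagno] → [todagno]

[todagno]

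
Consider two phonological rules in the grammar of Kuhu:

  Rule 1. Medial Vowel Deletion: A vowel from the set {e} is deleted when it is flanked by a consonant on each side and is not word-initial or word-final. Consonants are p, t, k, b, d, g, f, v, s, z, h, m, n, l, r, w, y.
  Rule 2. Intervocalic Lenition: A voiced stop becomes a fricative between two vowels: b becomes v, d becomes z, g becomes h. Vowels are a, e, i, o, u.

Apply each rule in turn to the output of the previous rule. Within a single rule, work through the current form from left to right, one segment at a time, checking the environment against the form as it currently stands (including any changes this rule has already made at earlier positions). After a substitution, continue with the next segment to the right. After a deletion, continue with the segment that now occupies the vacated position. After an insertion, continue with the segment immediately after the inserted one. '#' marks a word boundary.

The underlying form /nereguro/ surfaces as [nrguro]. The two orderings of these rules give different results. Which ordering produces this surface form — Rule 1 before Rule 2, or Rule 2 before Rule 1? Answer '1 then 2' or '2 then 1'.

1 then 2

Order 1 then 2:
  1 Medial Vowel Deletion: [nereguro] → [nrguro]
  2 Intervocalic Lenition: no change — [nrguro]
  result: [nrguro]
Order 2 then 1:
  2 Intervocalic Lenition: [nereguro] → [nerehuro]
  1 Medial Vowel Deletion: [nerehuro] → [nrhuro]
  result: [nrhuro]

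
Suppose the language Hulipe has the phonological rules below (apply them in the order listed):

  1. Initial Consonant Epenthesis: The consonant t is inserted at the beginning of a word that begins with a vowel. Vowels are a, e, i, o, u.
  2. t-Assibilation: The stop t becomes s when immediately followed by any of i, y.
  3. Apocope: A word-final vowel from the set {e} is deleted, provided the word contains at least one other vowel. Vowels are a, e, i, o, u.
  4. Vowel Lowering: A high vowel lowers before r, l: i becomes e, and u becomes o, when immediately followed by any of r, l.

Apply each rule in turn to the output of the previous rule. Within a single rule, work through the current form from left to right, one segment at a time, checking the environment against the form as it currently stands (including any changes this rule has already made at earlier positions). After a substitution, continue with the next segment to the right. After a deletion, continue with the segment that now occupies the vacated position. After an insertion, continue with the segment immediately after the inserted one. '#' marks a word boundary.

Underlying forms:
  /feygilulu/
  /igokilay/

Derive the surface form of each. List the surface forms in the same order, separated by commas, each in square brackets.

[feygelolu], [sigokelay]

/feygilulu/:
  1 Initial Consonant Epenthesis: no change — [feygilulu]
  2 t-Assibilation: no change — [feygilulu]
  3 Apocope: no change — [feygilulu]
  4 Vowel Lowering: [feygilulu] → [feygelolu]
/igokilay/:
  1 Initial Consonant Epenthesis: [igokilay] → [tigokilay]
  2 t-Assibilation: [tigokilay] → [sigokilay]
  3 Apocope: no change — [sigokilay]
  4 Vowel Lowering: [sigokilay] → [sigokelay]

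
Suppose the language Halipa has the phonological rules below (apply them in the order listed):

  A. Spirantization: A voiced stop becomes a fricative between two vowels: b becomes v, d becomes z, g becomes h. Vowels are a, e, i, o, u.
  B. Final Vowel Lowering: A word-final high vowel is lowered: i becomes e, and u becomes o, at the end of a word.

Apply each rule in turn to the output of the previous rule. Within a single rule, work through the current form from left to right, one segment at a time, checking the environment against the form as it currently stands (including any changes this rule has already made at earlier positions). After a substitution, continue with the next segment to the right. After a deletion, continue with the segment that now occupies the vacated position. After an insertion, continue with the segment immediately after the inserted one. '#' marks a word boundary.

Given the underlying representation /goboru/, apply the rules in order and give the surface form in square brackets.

[govoro]

A Spirantization: [goboru] → [govoru]
B Final Vowel Lowering: [govoru] → [govoro]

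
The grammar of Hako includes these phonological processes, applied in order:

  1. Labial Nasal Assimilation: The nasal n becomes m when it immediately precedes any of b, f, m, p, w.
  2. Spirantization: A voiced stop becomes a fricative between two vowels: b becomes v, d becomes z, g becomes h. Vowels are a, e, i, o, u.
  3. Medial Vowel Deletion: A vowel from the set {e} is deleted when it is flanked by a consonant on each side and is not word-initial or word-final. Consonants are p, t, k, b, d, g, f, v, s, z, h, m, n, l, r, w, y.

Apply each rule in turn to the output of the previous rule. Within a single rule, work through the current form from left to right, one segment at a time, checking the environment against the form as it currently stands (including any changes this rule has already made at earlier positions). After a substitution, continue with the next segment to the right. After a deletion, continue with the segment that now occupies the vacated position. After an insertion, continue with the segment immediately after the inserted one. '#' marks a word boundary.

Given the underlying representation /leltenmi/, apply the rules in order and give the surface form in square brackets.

[lltmmi]

1 Labial Nasal Assimilation: [leltenmi] → [leltemmi]
2 Spirantization: no change — [leltemmi]
3 Medial Vowel Deletion: [leltemmi] → [lltmmi]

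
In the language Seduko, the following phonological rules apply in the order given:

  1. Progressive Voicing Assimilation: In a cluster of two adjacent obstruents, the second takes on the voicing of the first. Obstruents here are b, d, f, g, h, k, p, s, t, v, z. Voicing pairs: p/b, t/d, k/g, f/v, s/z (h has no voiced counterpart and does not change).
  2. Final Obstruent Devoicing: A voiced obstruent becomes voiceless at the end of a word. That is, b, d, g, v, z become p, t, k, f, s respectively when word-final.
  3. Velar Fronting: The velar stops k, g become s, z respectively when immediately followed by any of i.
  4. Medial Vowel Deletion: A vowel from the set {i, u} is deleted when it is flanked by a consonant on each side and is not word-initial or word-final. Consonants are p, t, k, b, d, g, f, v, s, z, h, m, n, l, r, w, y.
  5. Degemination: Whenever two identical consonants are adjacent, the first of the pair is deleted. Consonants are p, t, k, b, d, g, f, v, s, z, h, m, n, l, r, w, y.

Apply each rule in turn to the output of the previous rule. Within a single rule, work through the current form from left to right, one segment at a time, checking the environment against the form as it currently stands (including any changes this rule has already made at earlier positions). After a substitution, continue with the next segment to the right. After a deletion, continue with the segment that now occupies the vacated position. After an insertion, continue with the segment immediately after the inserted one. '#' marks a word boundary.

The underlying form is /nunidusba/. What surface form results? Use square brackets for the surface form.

[ndspa]

1 Progressive Voicing Assimilation: [nunidusba] → [nuniduspa]
2 Final Obstruent Devoicing: no change — [nuniduspa]
3 Velar Fronting: no change — [nuniduspa]
4 Medial Vowel Deletion: [nuniduspa] → [nndspa]
5 Degemination: [nndspa] → [ndspa]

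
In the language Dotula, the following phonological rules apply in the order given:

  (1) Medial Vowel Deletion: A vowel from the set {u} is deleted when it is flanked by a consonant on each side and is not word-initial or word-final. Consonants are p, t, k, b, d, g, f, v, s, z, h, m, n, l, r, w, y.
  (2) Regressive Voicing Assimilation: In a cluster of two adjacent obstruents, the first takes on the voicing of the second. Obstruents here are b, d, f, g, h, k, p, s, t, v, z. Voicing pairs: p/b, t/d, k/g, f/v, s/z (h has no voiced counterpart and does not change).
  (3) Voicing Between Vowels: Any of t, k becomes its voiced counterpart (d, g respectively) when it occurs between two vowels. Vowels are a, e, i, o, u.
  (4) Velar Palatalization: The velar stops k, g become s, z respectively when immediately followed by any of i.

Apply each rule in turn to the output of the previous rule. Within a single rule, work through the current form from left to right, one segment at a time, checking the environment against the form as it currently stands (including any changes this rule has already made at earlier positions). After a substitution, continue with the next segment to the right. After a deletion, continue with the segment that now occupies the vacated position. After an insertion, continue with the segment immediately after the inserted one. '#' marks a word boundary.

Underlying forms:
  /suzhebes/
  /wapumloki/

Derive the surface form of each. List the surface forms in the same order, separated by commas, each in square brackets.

/suzhebes/:
  (1) Medial Vowel Deletion: [suzhebes] → [szhebes]
  (2) Regressive Voicing Assimilation: [szhebes] → [zshebes]
  (3) Voicing Between Vowels: no change — [zshebes]
  (4) Velar Palatalization: no change — [zshebes]
/wapumloki/:
  (1) Medial Vowel Deletion: [wapumloki] → [wapmloki]
  (2) Regressive Voicing Assimilation: no change — [wapmloki]
  (3) Voicing Between Vowels: [wapmloki] → [wapmlogi]
  (4) Velar Palatalization: [wapmlogi] → [wapmlozi]

[zshebes], [wapmlozi]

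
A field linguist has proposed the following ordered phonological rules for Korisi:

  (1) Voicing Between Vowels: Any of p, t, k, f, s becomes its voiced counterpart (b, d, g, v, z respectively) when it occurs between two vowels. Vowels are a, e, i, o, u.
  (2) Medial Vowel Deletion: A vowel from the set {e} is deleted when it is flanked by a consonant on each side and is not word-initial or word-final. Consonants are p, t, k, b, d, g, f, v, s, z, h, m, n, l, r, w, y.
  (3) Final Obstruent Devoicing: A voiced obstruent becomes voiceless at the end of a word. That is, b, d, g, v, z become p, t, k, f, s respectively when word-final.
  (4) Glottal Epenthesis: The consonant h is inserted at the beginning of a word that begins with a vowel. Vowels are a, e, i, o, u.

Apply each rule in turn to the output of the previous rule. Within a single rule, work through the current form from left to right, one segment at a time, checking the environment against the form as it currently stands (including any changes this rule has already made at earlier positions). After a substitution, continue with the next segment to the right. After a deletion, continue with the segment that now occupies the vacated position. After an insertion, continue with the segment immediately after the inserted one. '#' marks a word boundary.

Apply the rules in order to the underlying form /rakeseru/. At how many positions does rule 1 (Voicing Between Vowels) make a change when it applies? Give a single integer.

2

(1) Voicing Between Vowels: [rakeseru] → [ragezeru]
(2) Medial Vowel Deletion: [ragezeru] → [ragzru]
(3) Final Obstruent Devoicing: no change — [ragzru]
(4) Glottal Epenthesis: no change — [ragzru]
Rule 1 changed 2 position(s).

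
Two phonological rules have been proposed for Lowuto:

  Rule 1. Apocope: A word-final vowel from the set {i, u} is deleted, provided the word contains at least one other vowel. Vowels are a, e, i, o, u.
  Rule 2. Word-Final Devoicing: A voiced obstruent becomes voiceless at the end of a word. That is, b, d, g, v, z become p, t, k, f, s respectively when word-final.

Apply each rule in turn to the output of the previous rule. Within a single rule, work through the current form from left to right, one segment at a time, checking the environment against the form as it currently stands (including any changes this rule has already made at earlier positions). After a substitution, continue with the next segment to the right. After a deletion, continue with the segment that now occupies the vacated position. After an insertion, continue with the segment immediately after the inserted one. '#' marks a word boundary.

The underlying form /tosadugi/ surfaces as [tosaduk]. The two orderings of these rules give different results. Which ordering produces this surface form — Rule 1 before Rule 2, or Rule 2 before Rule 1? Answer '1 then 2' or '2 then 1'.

Order 1 then 2:
  1 Apocope: [tosadugi] → [tosadug]
  2 Word-Final Devoicing: [tosadug] → [tosaduk]
  result: [tosaduk]
Order 2 then 1:
  2 Word-Final Devoicing: no change — [tosadugi]
  1 Apocope: [tosadugi] → [tosadug]
  result: [tosadug]

1 then 2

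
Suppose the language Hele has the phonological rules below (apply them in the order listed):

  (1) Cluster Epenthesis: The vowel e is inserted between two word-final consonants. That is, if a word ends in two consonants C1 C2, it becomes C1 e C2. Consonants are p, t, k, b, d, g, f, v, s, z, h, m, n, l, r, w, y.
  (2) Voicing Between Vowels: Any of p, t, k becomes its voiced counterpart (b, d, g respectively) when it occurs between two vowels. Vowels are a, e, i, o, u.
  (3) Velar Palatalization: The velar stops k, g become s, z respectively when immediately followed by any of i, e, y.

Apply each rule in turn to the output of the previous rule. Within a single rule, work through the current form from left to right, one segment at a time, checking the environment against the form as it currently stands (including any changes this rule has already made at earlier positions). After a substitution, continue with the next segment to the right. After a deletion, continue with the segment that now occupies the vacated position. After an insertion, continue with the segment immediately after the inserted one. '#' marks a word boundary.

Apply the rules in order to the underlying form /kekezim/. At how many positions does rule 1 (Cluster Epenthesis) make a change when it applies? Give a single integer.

0

(1) Cluster Epenthesis: no change — [kekezim]
(2) Voicing Between Vowels: [kekezim] → [kegezim]
(3) Velar Palatalization: [kegezim] → [sezezim]
Rule 1 changed 0 position(s).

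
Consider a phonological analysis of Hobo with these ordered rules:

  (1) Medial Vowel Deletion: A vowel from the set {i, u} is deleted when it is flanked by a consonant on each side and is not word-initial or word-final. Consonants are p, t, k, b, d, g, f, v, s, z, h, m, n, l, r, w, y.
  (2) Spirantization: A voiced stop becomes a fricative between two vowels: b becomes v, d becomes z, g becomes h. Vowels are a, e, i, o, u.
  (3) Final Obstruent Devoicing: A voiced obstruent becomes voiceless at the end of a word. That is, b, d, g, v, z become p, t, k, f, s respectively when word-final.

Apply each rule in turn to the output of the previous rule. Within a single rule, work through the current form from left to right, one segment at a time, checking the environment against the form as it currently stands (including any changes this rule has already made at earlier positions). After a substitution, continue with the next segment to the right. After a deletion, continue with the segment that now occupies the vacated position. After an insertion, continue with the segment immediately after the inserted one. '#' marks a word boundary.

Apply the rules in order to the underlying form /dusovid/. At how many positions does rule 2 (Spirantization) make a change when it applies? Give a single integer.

(1) Medial Vowel Deletion: [dusovid] → [dsovd]
(2) Spirantization: no change — [dsovd]
(3) Final Obstruent Devoicing: [dsovd] → [dsovt]
Rule 2 changed 0 position(s).

0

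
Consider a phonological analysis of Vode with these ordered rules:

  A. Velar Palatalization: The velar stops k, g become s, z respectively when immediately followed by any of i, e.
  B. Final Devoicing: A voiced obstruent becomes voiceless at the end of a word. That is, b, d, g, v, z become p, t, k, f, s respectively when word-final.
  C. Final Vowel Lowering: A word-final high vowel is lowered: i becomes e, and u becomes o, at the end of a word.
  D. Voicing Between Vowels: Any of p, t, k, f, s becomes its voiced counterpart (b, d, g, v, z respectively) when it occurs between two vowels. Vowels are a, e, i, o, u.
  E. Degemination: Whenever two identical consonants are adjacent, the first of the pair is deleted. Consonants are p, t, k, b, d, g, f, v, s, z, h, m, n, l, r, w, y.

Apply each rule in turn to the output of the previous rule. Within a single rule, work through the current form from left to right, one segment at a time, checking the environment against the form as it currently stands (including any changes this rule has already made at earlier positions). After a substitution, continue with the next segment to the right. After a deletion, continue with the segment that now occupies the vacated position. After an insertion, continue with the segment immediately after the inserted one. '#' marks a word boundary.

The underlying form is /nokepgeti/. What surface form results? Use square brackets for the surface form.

[nozepzede]

A Velar Palatalization: [nokepgeti] → [nosepzeti]
B Final Devoicing: no change — [nosepzeti]
C Final Vowel Lowering: [nosepzeti] → [nosepzete]
D Voicing Between Vowels: [nosepzete] → [nozepzede]
E Degemination: no change — [nozepzede]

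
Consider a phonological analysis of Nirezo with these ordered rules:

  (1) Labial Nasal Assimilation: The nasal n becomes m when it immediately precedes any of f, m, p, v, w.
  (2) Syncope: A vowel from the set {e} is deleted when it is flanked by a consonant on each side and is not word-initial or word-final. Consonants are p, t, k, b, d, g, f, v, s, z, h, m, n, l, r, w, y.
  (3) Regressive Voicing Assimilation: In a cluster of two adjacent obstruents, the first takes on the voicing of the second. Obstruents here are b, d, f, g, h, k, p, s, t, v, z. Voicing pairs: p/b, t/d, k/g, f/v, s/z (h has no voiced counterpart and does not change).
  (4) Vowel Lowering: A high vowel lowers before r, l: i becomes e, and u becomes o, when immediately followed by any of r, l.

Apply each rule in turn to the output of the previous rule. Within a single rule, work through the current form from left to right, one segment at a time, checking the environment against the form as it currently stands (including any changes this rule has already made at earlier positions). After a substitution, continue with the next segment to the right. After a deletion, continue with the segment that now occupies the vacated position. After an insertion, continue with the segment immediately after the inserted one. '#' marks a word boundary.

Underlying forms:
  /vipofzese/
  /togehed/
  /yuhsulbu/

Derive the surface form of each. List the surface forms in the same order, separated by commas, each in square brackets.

/vipofzese/:
  (1) Labial Nasal Assimilation: no change — [vipofzese]
  (2) Syncope: [vipofzese] → [vipofzse]
  (3) Regressive Voicing Assimilation: [vipofzse] → [vipovsse]
  (4) Vowel Lowering: no change — [vipovsse]
/togehed/:
  (1) Labial Nasal Assimilation: no change — [togehed]
  (2) Syncope: [togehed] → [toghd]
  (3) Regressive Voicing Assimilation: [toghd] → [tokhd]
  (4) Vowel Lowering: no change — [tokhd]
/yuhsulbu/:
  (1) Labial Nasal Assimilation: no change — [yuhsulbu]
  (2) Syncope: no change — [yuhsulbu]
  (3) Regressive Voicing Assimilation: no change — [yuhsulbu]
  (4) Vowel Lowering: [yuhsulbu] → [yuhsolbu]

[vipovsse], [tokhd], [yuhsolbu]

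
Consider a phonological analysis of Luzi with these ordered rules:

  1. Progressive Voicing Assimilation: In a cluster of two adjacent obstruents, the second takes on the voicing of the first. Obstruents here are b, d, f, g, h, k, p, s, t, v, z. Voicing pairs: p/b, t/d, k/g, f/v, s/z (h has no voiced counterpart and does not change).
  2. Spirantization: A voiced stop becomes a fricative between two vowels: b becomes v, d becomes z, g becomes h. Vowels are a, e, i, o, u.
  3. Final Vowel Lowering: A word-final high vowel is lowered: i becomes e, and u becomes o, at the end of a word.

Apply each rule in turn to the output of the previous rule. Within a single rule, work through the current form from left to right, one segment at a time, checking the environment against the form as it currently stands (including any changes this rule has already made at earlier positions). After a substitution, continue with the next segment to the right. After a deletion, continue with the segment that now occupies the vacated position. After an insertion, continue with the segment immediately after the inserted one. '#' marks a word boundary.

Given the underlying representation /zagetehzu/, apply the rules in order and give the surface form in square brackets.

1 Progressive Voicing Assimilation: [zagetehzu] → [zagetehsu]
2 Spirantization: [zagetehsu] → [zahetehsu]
3 Final Vowel Lowering: [zahetehsu] → [zahetehso]

[zahetehso]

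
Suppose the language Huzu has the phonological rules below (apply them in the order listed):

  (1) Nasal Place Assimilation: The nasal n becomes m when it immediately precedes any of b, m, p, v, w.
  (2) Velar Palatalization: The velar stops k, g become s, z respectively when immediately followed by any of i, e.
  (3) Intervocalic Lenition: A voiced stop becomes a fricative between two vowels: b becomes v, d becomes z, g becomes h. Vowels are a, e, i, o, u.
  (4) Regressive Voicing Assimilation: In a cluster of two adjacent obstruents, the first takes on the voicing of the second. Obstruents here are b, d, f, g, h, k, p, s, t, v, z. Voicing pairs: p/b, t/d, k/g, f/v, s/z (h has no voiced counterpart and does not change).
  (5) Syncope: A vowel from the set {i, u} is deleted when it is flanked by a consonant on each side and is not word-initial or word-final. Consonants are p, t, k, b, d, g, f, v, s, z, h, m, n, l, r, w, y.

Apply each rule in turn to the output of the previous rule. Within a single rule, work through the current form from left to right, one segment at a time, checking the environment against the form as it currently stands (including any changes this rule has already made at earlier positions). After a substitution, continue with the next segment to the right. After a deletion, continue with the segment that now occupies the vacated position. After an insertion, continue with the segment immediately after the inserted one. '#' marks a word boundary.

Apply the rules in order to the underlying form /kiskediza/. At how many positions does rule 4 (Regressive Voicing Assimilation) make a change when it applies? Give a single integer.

(1) Nasal Place Assimilation: no change — [kiskediza]
(2) Velar Palatalization: [kiskediza] → [sissediza]
(3) Intervocalic Lenition: [sissediza] → [sisseziza]
(4) Regressive Voicing Assimilation: no change — [sisseziza]
(5) Syncope: [sisseziza] → [sssezza]
Rule 4 changed 0 position(s).

0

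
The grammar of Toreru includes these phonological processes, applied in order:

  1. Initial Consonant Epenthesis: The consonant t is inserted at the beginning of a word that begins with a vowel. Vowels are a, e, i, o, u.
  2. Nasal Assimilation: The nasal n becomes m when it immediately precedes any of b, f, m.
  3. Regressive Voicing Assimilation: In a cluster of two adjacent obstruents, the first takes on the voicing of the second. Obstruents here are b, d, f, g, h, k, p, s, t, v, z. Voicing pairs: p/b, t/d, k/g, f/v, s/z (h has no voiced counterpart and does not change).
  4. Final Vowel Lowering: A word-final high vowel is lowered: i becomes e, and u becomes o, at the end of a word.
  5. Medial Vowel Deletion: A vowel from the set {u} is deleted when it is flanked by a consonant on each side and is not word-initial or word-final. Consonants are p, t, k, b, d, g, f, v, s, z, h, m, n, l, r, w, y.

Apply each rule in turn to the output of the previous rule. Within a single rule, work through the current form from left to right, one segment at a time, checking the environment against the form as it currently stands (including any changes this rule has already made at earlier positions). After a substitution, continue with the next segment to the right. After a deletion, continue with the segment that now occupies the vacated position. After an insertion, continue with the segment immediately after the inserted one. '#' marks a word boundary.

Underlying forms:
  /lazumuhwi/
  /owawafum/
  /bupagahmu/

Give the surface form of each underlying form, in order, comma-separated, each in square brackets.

[lazmhwe], [towawafm], [bpagahmo]

/lazumuhwi/:
  1 Initial Consonant Epenthesis: no change — [lazumuhwi]
  2 Nasal Assimilation: no change — [lazumuhwi]
  3 Regressive Voicing Assimilation: no change — [lazumuhwi]
  4 Final Vowel Lowering: [lazumuhwi] → [lazumuhwe]
  5 Medial Vowel Deletion: [lazumuhwe] → [lazmhwe]
/owawafum/:
  1 Initial Consonant Epenthesis: [owawafum] → [towawafum]
  2 Nasal Assimilation: no change — [towawafum]
  3 Regressive Voicing Assimilation: no change — [towawafum]
  4 Final Vowel Lowering: no change — [towawafum]
  5 Medial Vowel Deletion: [towawafum] → [towawafm]
/bupagahmu/:
  1 Initial Consonant Epenthesis: no change — [bupagahmu]
  2 Nasal Assimilation: no change — [bupagahmu]
  3 Regressive Voicing Assimilation: no change — [bupagahmu]
  4 Final Vowel Lowering: [bupagahmu] → [bupagahmo]
  5 Medial Vowel Deletion: [bupagahmo] → [bpagahmo]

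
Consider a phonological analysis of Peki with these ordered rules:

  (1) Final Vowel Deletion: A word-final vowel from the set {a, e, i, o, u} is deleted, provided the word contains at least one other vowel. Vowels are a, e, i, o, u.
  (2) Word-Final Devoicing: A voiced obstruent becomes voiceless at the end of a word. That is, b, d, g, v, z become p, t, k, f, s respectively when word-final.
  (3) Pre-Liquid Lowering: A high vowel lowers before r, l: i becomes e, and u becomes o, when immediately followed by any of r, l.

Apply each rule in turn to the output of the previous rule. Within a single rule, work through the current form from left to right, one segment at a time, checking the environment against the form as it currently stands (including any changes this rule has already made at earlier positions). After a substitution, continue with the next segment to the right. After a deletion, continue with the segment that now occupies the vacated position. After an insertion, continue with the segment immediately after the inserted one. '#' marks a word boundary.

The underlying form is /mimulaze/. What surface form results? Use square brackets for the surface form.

[mimolas]

(1) Final Vowel Deletion: [mimulaze] → [mimulaz]
(2) Word-Final Devoicing: [mimulaz] → [mimulas]
(3) Pre-Liquid Lowering: [mimulas] → [mimolas]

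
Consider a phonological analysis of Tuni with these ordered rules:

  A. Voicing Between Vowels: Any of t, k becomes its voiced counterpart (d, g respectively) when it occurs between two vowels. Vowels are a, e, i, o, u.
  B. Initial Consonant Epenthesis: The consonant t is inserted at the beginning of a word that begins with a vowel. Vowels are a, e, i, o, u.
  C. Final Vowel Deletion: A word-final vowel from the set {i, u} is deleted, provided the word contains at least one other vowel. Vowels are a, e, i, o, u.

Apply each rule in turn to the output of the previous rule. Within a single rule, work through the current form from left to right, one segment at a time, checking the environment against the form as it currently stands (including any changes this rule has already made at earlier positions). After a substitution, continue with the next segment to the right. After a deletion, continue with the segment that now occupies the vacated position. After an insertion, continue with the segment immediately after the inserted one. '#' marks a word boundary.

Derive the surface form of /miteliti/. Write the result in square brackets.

A Voicing Between Vowels: [miteliti] → [midelidi]
B Initial Consonant Epenthesis: no change — [midelidi]
C Final Vowel Deletion: [midelidi] → [midelid]

[midelid]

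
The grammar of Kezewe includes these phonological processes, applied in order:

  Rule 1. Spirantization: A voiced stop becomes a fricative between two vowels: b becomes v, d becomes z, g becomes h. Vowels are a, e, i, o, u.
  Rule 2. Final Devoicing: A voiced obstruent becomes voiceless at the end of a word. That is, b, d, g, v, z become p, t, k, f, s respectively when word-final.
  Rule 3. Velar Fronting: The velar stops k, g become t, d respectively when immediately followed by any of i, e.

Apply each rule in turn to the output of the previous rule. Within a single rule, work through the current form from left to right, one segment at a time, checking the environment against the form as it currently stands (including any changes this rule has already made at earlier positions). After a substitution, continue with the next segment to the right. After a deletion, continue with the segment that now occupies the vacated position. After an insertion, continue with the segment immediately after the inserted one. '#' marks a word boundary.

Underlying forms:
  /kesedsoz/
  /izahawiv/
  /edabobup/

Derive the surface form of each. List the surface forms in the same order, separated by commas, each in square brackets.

/kesedsoz/:
  Rule 1 Spirantization: no change — [kesedsoz]
  Rule 2 Final Devoicing: [kesedsoz] → [kesedsos]
  Rule 3 Velar Fronting: [kesedsos] → [tesedsos]
/izahawiv/:
  Rule 1 Spirantization: no change — [izahawiv]
  Rule 2 Final Devoicing: [izahawiv] → [izahawif]
  Rule 3 Velar Fronting: no change — [izahawif]
/edabobup/:
  Rule 1 Spirantization: [edabobup] → [ezavovup]
  Rule 2 Final Devoicing: no change — [ezavovup]
  Rule 3 Velar Fronting: no change — [ezavovup]

[tesedsos], [izahawif], [ezavovup]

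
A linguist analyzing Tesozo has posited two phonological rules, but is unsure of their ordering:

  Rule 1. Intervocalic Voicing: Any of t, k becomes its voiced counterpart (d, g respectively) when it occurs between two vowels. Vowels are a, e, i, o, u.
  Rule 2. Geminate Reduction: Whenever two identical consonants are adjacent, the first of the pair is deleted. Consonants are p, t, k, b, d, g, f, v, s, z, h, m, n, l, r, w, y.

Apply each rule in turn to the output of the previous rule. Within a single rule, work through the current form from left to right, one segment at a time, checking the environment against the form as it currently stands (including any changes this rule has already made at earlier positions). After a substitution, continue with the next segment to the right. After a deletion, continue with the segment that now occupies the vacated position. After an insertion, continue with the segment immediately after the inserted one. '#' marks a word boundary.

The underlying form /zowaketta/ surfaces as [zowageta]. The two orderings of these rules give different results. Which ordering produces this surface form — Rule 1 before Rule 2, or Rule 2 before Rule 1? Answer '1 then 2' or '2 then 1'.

Order 1 then 2:
  1 Intervocalic Voicing: [zowaketta] → [zowagetta]
  2 Geminate Reduction: [zowagetta] → [zowageta]
  result: [zowageta]
Order 2 then 1:
  2 Geminate Reduction: [zowaketta] → [zowaketa]
  1 Intervocalic Voicing: [zowaketa] → [zowageda]
  result: [zowageda]

1 then 2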